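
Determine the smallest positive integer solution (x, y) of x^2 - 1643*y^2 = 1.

(x, y) = (8958, 221)

First expand sqrt(1643) as a continued fraction. With x_i = (sqrt(1643) + m_i)/d_i and (m_0, d_0) = (0, 1): a_0 = floor(sqrt(1643)) = 40, since 40^2 = 1600 <= 1643 < 1681 = 41^2.
Iterate m_{i+1} = d_i*a_i - m_i, d_{i+1} = (1643 - m_{i+1}^2)/d_i, a_{i+1} = floor((a_0 + m_{i+1})/d_{i+1}):
  m_1 = 1*40 - 0 = 40, d_1 = (1643 - 40^2)/1 = 43/1 = 43, a_1 = floor((40 + 40)/43) = 1.
  m_2 = 43*1 - 40 = 3, d_2 = (1643 - 3^2)/43 = 1634/43 = 38, a_2 = floor((40 + 3)/38) = 1.
  m_3 = 38*1 - 3 = 35, d_3 = (1643 - 35^2)/38 = 418/38 = 11, a_3 = floor((40 + 35)/11) = 6.
  m_4 = 11*6 - 35 = 31, d_4 = (1643 - 31^2)/11 = 682/11 = 62, a_4 = floor((40 + 31)/62) = 1.
  m_5 = 62*1 - 31 = 31, d_5 = (1643 - 31^2)/62 = 682/62 = 11, a_5 = floor((40 + 31)/11) = 6.
  m_6 = 11*6 - 31 = 35, d_6 = (1643 - 35^2)/11 = 418/11 = 38, a_6 = floor((40 + 35)/38) = 1.
  m_7 = 38*1 - 35 = 3, d_7 = (1643 - 3^2)/38 = 1634/38 = 43, a_7 = floor((40 + 3)/43) = 1.
  m_8 = 43*1 - 3 = 40, d_8 = (1643 - 40^2)/43 = 43/43 = 1, a_8 = floor((40 + 40)/1) = 80.
  m_9 = 1*80 - 40 = 40, d_9 = (1643 - 40^2)/1 = 43/1 = 43: (m_9, d_9) = (m_1, d_1) = (40, 43), so from here the quotients repeat a_1, ..., a_8; the period length is 8.
So sqrt(1643) = [40; (1, 1, 6, 1, 6, 1, 1, 80)] with period length k = 8.
k is even, so the fundamental solution of x^2 - 1643y^2 = 1 is (p_{k-1}, q_{k-1}) = (p_7, q_7); compute convergents through index 7.
Convergents (p_i = a_i*p_{i-1} + p_{i-2}, q_i = a_i*q_{i-1} + q_{i-2} with p_{-2}=0, p_{-1}=1, q_{-2}=1, q_{-1}=0):
  i=0: a_0=40, p_0 = 40*1 + 0 = 40, q_0 = 40*0 + 1 = 1.
  i=1: a_1=1, p_1 = 1*40 + 1 = 41, q_1 = 1*1 + 0 = 1.
  i=2: a_2=1, p_2 = 1*41 + 40 = 81, q_2 = 1*1 + 1 = 2.
  i=3: a_3=6, p_3 = 6*81 + 41 = 527, q_3 = 6*2 + 1 = 13.
  i=4: a_4=1, p_4 = 1*527 + 81 = 608, q_4 = 1*13 + 2 = 15.
  i=5: a_5=6, p_5 = 6*608 + 527 = 4175, q_5 = 6*15 + 13 = 103.
  i=6: a_6=1, p_6 = 1*4175 + 608 = 4783, q_6 = 1*103 + 15 = 118.
  i=7: a_7=1, p_7 = 1*4783 + 4175 = 8958, q_7 = 1*118 + 103 = 221.
Check: 8958^2 - 1643*221^2 = 80245764 - 80245763 = 1, so (x, y) = (8958, 221) solves the equation, and by the theorem it is the least positive solution.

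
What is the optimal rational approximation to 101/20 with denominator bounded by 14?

Expand x = 101/20 as a continued fraction with the Euclidean algorithm:
  101 = 5*20 + 1, so a_0 = 5.
  20 = 20*1 + 0, so a_1 = 20.
so x = [5; 20].
Convergents (p_i = a_i*p_{i-1} + p_{i-2}, q_i = a_i*q_{i-1} + q_{i-2} with p_{-2}=0, p_{-1}=1, q_{-2}=1, q_{-1}=0), until the denominator exceeds 14:
  i=0: a_0=5, p_0 = 5*1 + 0 = 5, q_0 = 5*0 + 1 = 1.
  i=1: a_1=20, p_1 = 20*5 + 1 = 101, q_1 = 20*1 + 0 = 20.
q_1 = 20 > 14, so the last convergent with denominator <= 14 is p_0/q_0 = 5/1.
The closest fraction with denominator <= 14 is either p_0/q_0 or the intermediate fraction (k*p_0 + p_{-1})/(k*q_0 + q_{-1}) with the largest k >= 1 whose denominator stays <= 14; these approach x as k grows, and every other convergent or intermediate fraction in range is farther away.
Largest k: floor((14 - q_{-1})/q_0) = floor((14 - 0)/1) = 14 (using the seeds p_{-1} = 1, q_{-1} = 0).
That gives (14*5 + 1)/(14*1 + 0) = 71/14.
Compare the errors: |x - 5/1| = |101*1 - 5*20|/(20*1) = 1/20, and |x - 71/14| = |101*14 - 71*20|/(20*14) = 6/280.
Cross-multiplying, 6*20 = 120 < 280 = 1*280, so 6/280 is smaller: the intermediate fraction 71/14 is closer to x than 5/1.

71/14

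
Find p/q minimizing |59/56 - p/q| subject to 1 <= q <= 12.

13/12

Expand x = 59/56 as a continued fraction with the Euclidean algorithm:
  59 = 1*56 + 3, so a_0 = 1.
  56 = 18*3 + 2, so a_1 = 18.
  3 = 1*2 + 1, so a_2 = 1.
  2 = 2*1 + 0, so a_3 = 2.
so x = [1; 18, 1, 2].
Convergents (p_i = a_i*p_{i-1} + p_{i-2}, q_i = a_i*q_{i-1} + q_{i-2} with p_{-2}=0, p_{-1}=1, q_{-2}=1, q_{-1}=0), until the denominator exceeds 12:
  i=0: a_0=1, p_0 = 1*1 + 0 = 1, q_0 = 1*0 + 1 = 1.
  i=1: a_1=18, p_1 = 18*1 + 1 = 19, q_1 = 18*1 + 0 = 18.
q_1 = 18 > 12, so the last convergent with denominator <= 12 is p_0/q_0 = 1/1.
The closest fraction with denominator <= 12 is either p_0/q_0 or the intermediate fraction (k*p_0 + p_{-1})/(k*q_0 + q_{-1}) with the largest k >= 1 whose denominator stays <= 12; these approach x as k grows, and every other convergent or intermediate fraction in range is farther away.
Largest k: floor((12 - q_{-1})/q_0) = floor((12 - 0)/1) = 12 (using the seeds p_{-1} = 1, q_{-1} = 0).
That gives (12*1 + 1)/(12*1 + 0) = 13/12.
Compare the errors: |x - 1/1| = |59*1 - 1*56|/(56*1) = 3/56, and |x - 13/12| = |59*12 - 13*56|/(56*12) = 20/672.
Cross-multiplying, 20*56 = 1120 < 2016 = 3*672, so 20/672 is smaller: the intermediate fraction 13/12 is closer to x than 1/1.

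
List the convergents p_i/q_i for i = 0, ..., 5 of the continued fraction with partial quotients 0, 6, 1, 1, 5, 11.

0/1, 1/6, 1/7, 2/13, 11/72, 123/805

Using the convergent recurrence p_i = a_i*p_{i-1} + p_{i-2}, q_i = a_i*q_{i-1} + q_{i-2} with p_{-2}=0, p_{-1}=1, q_{-2}=1, q_{-1}=0:
  i=0: a_0=0, p_0 = 0*1 + 0 = 0, q_0 = 0*0 + 1 = 1.
  i=1: a_1=6, p_1 = 6*0 + 1 = 1, q_1 = 6*1 + 0 = 6.
  i=2: a_2=1, p_2 = 1*1 + 0 = 1, q_2 = 1*6 + 1 = 7.
  i=3: a_3=1, p_3 = 1*1 + 1 = 2, q_3 = 1*7 + 6 = 13.
  i=4: a_4=5, p_4 = 5*2 + 1 = 11, q_4 = 5*13 + 7 = 72.
  i=5: a_5=11, p_5 = 11*11 + 2 = 123, q_5 = 11*72 + 13 = 805.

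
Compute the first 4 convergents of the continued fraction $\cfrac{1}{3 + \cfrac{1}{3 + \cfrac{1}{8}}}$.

Using the convergent recurrence p_i = a_i*p_{i-1} + p_{i-2}, q_i = a_i*q_{i-1} + q_{i-2} with p_{-2}=0, p_{-1}=1, q_{-2}=1, q_{-1}=0:
  i=0: a_0=0, p_0 = 0*1 + 0 = 0, q_0 = 0*0 + 1 = 1.
  i=1: a_1=3, p_1 = 3*0 + 1 = 1, q_1 = 3*1 + 0 = 3.
  i=2: a_2=3, p_2 = 3*1 + 0 = 3, q_2 = 3*3 + 1 = 10.
  i=3: a_3=8, p_3 = 8*3 + 1 = 25, q_3 = 8*10 + 3 = 83.

0/1, 1/3, 3/10, 25/83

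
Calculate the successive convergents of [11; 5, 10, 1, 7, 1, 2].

11/1, 56/5, 571/51, 627/56, 4960/443, 5587/499, 16134/1441

Using the convergent recurrence p_i = a_i*p_{i-1} + p_{i-2}, q_i = a_i*q_{i-1} + q_{i-2} with p_{-2}=0, p_{-1}=1, q_{-2}=1, q_{-1}=0:
  i=0: a_0=11, p_0 = 11*1 + 0 = 11, q_0 = 11*0 + 1 = 1.
  i=1: a_1=5, p_1 = 5*11 + 1 = 56, q_1 = 5*1 + 0 = 5.
  i=2: a_2=10, p_2 = 10*56 + 11 = 571, q_2 = 10*5 + 1 = 51.
  i=3: a_3=1, p_3 = 1*571 + 56 = 627, q_3 = 1*51 + 5 = 56.
  i=4: a_4=7, p_4 = 7*627 + 571 = 4960, q_4 = 7*56 + 51 = 443.
  i=5: a_5=1, p_5 = 1*4960 + 627 = 5587, q_5 = 1*443 + 56 = 499.
  i=6: a_6=2, p_6 = 2*5587 + 4960 = 16134, q_6 = 2*499 + 443 = 1441.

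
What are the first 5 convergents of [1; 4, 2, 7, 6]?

Using the convergent recurrence p_i = a_i*p_{i-1} + p_{i-2}, q_i = a_i*q_{i-1} + q_{i-2} with p_{-2}=0, p_{-1}=1, q_{-2}=1, q_{-1}=0:
  i=0: a_0=1, p_0 = 1*1 + 0 = 1, q_0 = 1*0 + 1 = 1.
  i=1: a_1=4, p_1 = 4*1 + 1 = 5, q_1 = 4*1 + 0 = 4.
  i=2: a_2=2, p_2 = 2*5 + 1 = 11, q_2 = 2*4 + 1 = 9.
  i=3: a_3=7, p_3 = 7*11 + 5 = 82, q_3 = 7*9 + 4 = 67.
  i=4: a_4=6, p_4 = 6*82 + 11 = 503, q_4 = 6*67 + 9 = 411.

1/1, 5/4, 11/9, 82/67, 503/411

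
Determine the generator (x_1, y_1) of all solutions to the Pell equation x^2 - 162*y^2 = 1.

First expand sqrt(162) as a continued fraction. With x_i = (sqrt(162) + m_i)/d_i and (m_0, d_0) = (0, 1): a_0 = floor(sqrt(162)) = 12, since 12^2 = 144 <= 162 < 169 = 13^2.
Iterate m_{i+1} = d_i*a_i - m_i, d_{i+1} = (162 - m_{i+1}^2)/d_i, a_{i+1} = floor((a_0 + m_{i+1})/d_{i+1}):
  m_1 = 1*12 - 0 = 12, d_1 = (162 - 12^2)/1 = 18/1 = 18, a_1 = floor((12 + 12)/18) = 1.
  m_2 = 18*1 - 12 = 6, d_2 = (162 - 6^2)/18 = 126/18 = 7, a_2 = floor((12 + 6)/7) = 2.
  m_3 = 7*2 - 6 = 8, d_3 = (162 - 8^2)/7 = 98/7 = 14, a_3 = floor((12 + 8)/14) = 1.
  m_4 = 14*1 - 8 = 6, d_4 = (162 - 6^2)/14 = 126/14 = 9, a_4 = floor((12 + 6)/9) = 2.
  m_5 = 9*2 - 6 = 12, d_5 = (162 - 12^2)/9 = 18/9 = 2, a_5 = floor((12 + 12)/2) = 12.
  m_6 = 2*12 - 12 = 12, d_6 = (162 - 12^2)/2 = 18/2 = 9, a_6 = floor((12 + 12)/9) = 2.
  m_7 = 9*2 - 12 = 6, d_7 = (162 - 6^2)/9 = 126/9 = 14, a_7 = floor((12 + 6)/14) = 1.
  m_8 = 14*1 - 6 = 8, d_8 = (162 - 8^2)/14 = 98/14 = 7, a_8 = floor((12 + 8)/7) = 2.
  m_9 = 7*2 - 8 = 6, d_9 = (162 - 6^2)/7 = 126/7 = 18, a_9 = floor((12 + 6)/18) = 1.
  m_10 = 18*1 - 6 = 12, d_10 = (162 - 12^2)/18 = 18/18 = 1, a_10 = floor((12 + 12)/1) = 24.
  m_11 = 1*24 - 12 = 12, d_11 = (162 - 12^2)/1 = 18/1 = 18: (m_11, d_11) = (m_1, d_1) = (12, 18), so from here the quotients repeat a_1, ..., a_10; the period length is 10.
So sqrt(162) = [12; (1, 2, 1, 2, 12, 2, 1, 2, 1, 24)] with period length k = 10.
k is even, so the fundamental solution of x^2 - 162y^2 = 1 is (p_{k-1}, q_{k-1}) = (p_9, q_9); compute convergents through index 9.
Convergents (p_i = a_i*p_{i-1} + p_{i-2}, q_i = a_i*q_{i-1} + q_{i-2} with p_{-2}=0, p_{-1}=1, q_{-2}=1, q_{-1}=0):
  i=0: a_0=12, p_0 = 12*1 + 0 = 12, q_0 = 12*0 + 1 = 1.
  i=1: a_1=1, p_1 = 1*12 + 1 = 13, q_1 = 1*1 + 0 = 1.
  i=2: a_2=2, p_2 = 2*13 + 12 = 38, q_2 = 2*1 + 1 = 3.
  i=3: a_3=1, p_3 = 1*38 + 13 = 51, q_3 = 1*3 + 1 = 4.
  i=4: a_4=2, p_4 = 2*51 + 38 = 140, q_4 = 2*4 + 3 = 11.
  i=5: a_5=12, p_5 = 12*140 + 51 = 1731, q_5 = 12*11 + 4 = 136.
  i=6: a_6=2, p_6 = 2*1731 + 140 = 3602, q_6 = 2*136 + 11 = 283.
  i=7: a_7=1, p_7 = 1*3602 + 1731 = 5333, q_7 = 1*283 + 136 = 419.
  i=8: a_8=2, p_8 = 2*5333 + 3602 = 14268, q_8 = 2*419 + 283 = 1121.
  i=9: a_9=1, p_9 = 1*14268 + 5333 = 19601, q_9 = 1*1121 + 419 = 1540.
Check: 19601^2 - 162*1540^2 = 384199201 - 384199200 = 1, so (x, y) = (19601, 1540) solves the equation, and by the theorem it is the least positive solution.

(x, y) = (19601, 1540)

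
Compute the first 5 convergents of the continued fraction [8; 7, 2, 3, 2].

8/1, 57/7, 122/15, 423/52, 968/119

Using the convergent recurrence p_i = a_i*p_{i-1} + p_{i-2}, q_i = a_i*q_{i-1} + q_{i-2} with p_{-2}=0, p_{-1}=1, q_{-2}=1, q_{-1}=0:
  i=0: a_0=8, p_0 = 8*1 + 0 = 8, q_0 = 8*0 + 1 = 1.
  i=1: a_1=7, p_1 = 7*8 + 1 = 57, q_1 = 7*1 + 0 = 7.
  i=2: a_2=2, p_2 = 2*57 + 8 = 122, q_2 = 2*7 + 1 = 15.
  i=3: a_3=3, p_3 = 3*122 + 57 = 423, q_3 = 3*15 + 7 = 52.
  i=4: a_4=2, p_4 = 2*423 + 122 = 968, q_4 = 2*52 + 15 = 119.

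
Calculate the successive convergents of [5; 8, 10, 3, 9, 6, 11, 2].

Using the convergent recurrence p_i = a_i*p_{i-1} + p_{i-2}, q_i = a_i*q_{i-1} + q_{i-2} with p_{-2}=0, p_{-1}=1, q_{-2}=1, q_{-1}=0:
  i=0: a_0=5, p_0 = 5*1 + 0 = 5, q_0 = 5*0 + 1 = 1.
  i=1: a_1=8, p_1 = 8*5 + 1 = 41, q_1 = 8*1 + 0 = 8.
  i=2: a_2=10, p_2 = 10*41 + 5 = 415, q_2 = 10*8 + 1 = 81.
  i=3: a_3=3, p_3 = 3*415 + 41 = 1286, q_3 = 3*81 + 8 = 251.
  i=4: a_4=9, p_4 = 9*1286 + 415 = 11989, q_4 = 9*251 + 81 = 2340.
  i=5: a_5=6, p_5 = 6*11989 + 1286 = 73220, q_5 = 6*2340 + 251 = 14291.
  i=6: a_6=11, p_6 = 11*73220 + 11989 = 817409, q_6 = 11*14291 + 2340 = 159541.
  i=7: a_7=2, p_7 = 2*817409 + 73220 = 1708038, q_7 = 2*159541 + 14291 = 333373.

5/1, 41/8, 415/81, 1286/251, 11989/2340, 73220/14291, 817409/159541, 1708038/333373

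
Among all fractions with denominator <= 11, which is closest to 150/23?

13/2

Expand x = 150/23 as a continued fraction with the Euclidean algorithm:
  150 = 6*23 + 12, so a_0 = 6.
  23 = 1*12 + 11, so a_1 = 1.
  12 = 1*11 + 1, so a_2 = 1.
  11 = 11*1 + 0, so a_3 = 11.
so x = [6; 1, 1, 11].
Convergents (p_i = a_i*p_{i-1} + p_{i-2}, q_i = a_i*q_{i-1} + q_{i-2} with p_{-2}=0, p_{-1}=1, q_{-2}=1, q_{-1}=0), until the denominator exceeds 11:
  i=0: a_0=6, p_0 = 6*1 + 0 = 6, q_0 = 6*0 + 1 = 1.
  i=1: a_1=1, p_1 = 1*6 + 1 = 7, q_1 = 1*1 + 0 = 1.
  i=2: a_2=1, p_2 = 1*7 + 6 = 13, q_2 = 1*1 + 1 = 2.
  i=3: a_3=11, p_3 = 11*13 + 7 = 150, q_3 = 11*2 + 1 = 23.
q_3 = 23 > 11, so the last convergent with denominator <= 11 is p_2/q_2 = 13/2.
The closest fraction with denominator <= 11 is either p_2/q_2 or the intermediate fraction (k*p_2 + p_1)/(k*q_2 + q_1) with the largest k >= 1 whose denominator stays <= 11; these approach x as k grows, and every other convergent or intermediate fraction in range is farther away.
Largest k: floor((11 - q_1)/q_2) = floor((11 - 1)/2) = 5.
That gives (5*13 + 7)/(5*2 + 1) = 72/11.
Compare the errors: |x - 13/2| = |150*2 - 13*23|/(23*2) = 1/46, and |x - 72/11| = |150*11 - 72*23|/(23*11) = 6/253.
Cross-multiplying, 1*253 = 253 < 276 = 6*46, so 1/46 is smaller: the convergent 13/2 is closer to x than 72/11.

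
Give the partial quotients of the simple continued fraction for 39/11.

[3; 1, 1, 5]

Run the Euclidean algorithm on 39 and 11; the successive quotients are the partial quotients a_0, a_1, ... (each step inverts the fractional part left over by the previous one):
  39 = 3*11 + 6, so a_0 = 3.
  11 = 1*6 + 5, so a_1 = 1.
  6 = 1*5 + 1, so a_2 = 1.
  5 = 5*1 + 0, so a_3 = 5.
The remainder reaches 0 after 4 divisions, so the expansion has 4 partial quotients, read off in order.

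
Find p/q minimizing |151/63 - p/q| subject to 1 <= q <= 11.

12/5

Expand x = 151/63 as a continued fraction with the Euclidean algorithm:
  151 = 2*63 + 25, so a_0 = 2.
  63 = 2*25 + 13, so a_1 = 2.
  25 = 1*13 + 12, so a_2 = 1.
  13 = 1*12 + 1, so a_3 = 1.
  12 = 12*1 + 0, so a_4 = 12.
so x = [2; 2, 1, 1, 12].
Convergents (p_i = a_i*p_{i-1} + p_{i-2}, q_i = a_i*q_{i-1} + q_{i-2} with p_{-2}=0, p_{-1}=1, q_{-2}=1, q_{-1}=0), until the denominator exceeds 11:
  i=0: a_0=2, p_0 = 2*1 + 0 = 2, q_0 = 2*0 + 1 = 1.
  i=1: a_1=2, p_1 = 2*2 + 1 = 5, q_1 = 2*1 + 0 = 2.
  i=2: a_2=1, p_2 = 1*5 + 2 = 7, q_2 = 1*2 + 1 = 3.
  i=3: a_3=1, p_3 = 1*7 + 5 = 12, q_3 = 1*3 + 2 = 5.
  i=4: a_4=12, p_4 = 12*12 + 7 = 151, q_4 = 12*5 + 3 = 63.
q_4 = 63 > 11, so the last convergent with denominator <= 11 is p_3/q_3 = 12/5.
The closest fraction with denominator <= 11 is either p_3/q_3 or the intermediate fraction (k*p_3 + p_2)/(k*q_3 + q_2) with the largest k >= 1 whose denominator stays <= 11; these approach x as k grows, and every other convergent or intermediate fraction in range is farther away.
Largest k: floor((11 - q_2)/q_3) = floor((11 - 3)/5) = 1.
That gives (1*12 + 7)/(1*5 + 3) = 19/8.
Compare the errors: |x - 12/5| = |151*5 - 12*63|/(63*5) = 1/315, and |x - 19/8| = |151*8 - 19*63|/(63*8) = 11/504.
Cross-multiplying, 1*504 = 504 < 3465 = 11*315, so 1/315 is smaller: the convergent 12/5 is closer to x than 19/8.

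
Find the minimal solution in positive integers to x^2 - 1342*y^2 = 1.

First expand sqrt(1342) as a continued fraction. With x_i = (sqrt(1342) + m_i)/d_i and (m_0, d_0) = (0, 1): a_0 = floor(sqrt(1342)) = 36, since 36^2 = 1296 <= 1342 < 1369 = 37^2.
Iterate m_{i+1} = d_i*a_i - m_i, d_{i+1} = (1342 - m_{i+1}^2)/d_i, a_{i+1} = floor((a_0 + m_{i+1})/d_{i+1}):
  m_1 = 1*36 - 0 = 36, d_1 = (1342 - 36^2)/1 = 46/1 = 46, a_1 = floor((36 + 36)/46) = 1.
  m_2 = 46*1 - 36 = 10, d_2 = (1342 - 10^2)/46 = 1242/46 = 27, a_2 = floor((36 + 10)/27) = 1.
  m_3 = 27*1 - 10 = 17, d_3 = (1342 - 17^2)/27 = 1053/27 = 39, a_3 = floor((36 + 17)/39) = 1.
  m_4 = 39*1 - 17 = 22, d_4 = (1342 - 22^2)/39 = 858/39 = 22, a_4 = floor((36 + 22)/22) = 2.
  m_5 = 22*2 - 22 = 22, d_5 = (1342 - 22^2)/22 = 858/22 = 39, a_5 = floor((36 + 22)/39) = 1.
  m_6 = 39*1 - 22 = 17, d_6 = (1342 - 17^2)/39 = 1053/39 = 27, a_6 = floor((36 + 17)/27) = 1.
  m_7 = 27*1 - 17 = 10, d_7 = (1342 - 10^2)/27 = 1242/27 = 46, a_7 = floor((36 + 10)/46) = 1.
  m_8 = 46*1 - 10 = 36, d_8 = (1342 - 36^2)/46 = 46/46 = 1, a_8 = floor((36 + 36)/1) = 72.
  m_9 = 1*72 - 36 = 36, d_9 = (1342 - 36^2)/1 = 46/1 = 46: (m_9, d_9) = (m_1, d_1) = (36, 46), so from here the quotients repeat a_1, ..., a_8; the period length is 8.
So sqrt(1342) = [36; (1, 1, 1, 2, 1, 1, 1, 72)] with period length k = 8.
k is even, so the fundamental solution of x^2 - 1342y^2 = 1 is (p_{k-1}, q_{k-1}) = (p_7, q_7); compute convergents through index 7.
Convergents (p_i = a_i*p_{i-1} + p_{i-2}, q_i = a_i*q_{i-1} + q_{i-2} with p_{-2}=0, p_{-1}=1, q_{-2}=1, q_{-1}=0):
  i=0: a_0=36, p_0 = 36*1 + 0 = 36, q_0 = 36*0 + 1 = 1.
  i=1: a_1=1, p_1 = 1*36 + 1 = 37, q_1 = 1*1 + 0 = 1.
  i=2: a_2=1, p_2 = 1*37 + 36 = 73, q_2 = 1*1 + 1 = 2.
  i=3: a_3=1, p_3 = 1*73 + 37 = 110, q_3 = 1*2 + 1 = 3.
  i=4: a_4=2, p_4 = 2*110 + 73 = 293, q_4 = 2*3 + 2 = 8.
  i=5: a_5=1, p_5 = 1*293 + 110 = 403, q_5 = 1*8 + 3 = 11.
  i=6: a_6=1, p_6 = 1*403 + 293 = 696, q_6 = 1*11 + 8 = 19.
  i=7: a_7=1, p_7 = 1*696 + 403 = 1099, q_7 = 1*19 + 11 = 30.
Check: 1099^2 - 1342*30^2 = 1207801 - 1207800 = 1, so (x, y) = (1099, 30) solves the equation, and by the theorem it is the least positive solution.

(x, y) = (1099, 30)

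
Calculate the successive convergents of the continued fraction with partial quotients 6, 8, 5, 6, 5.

6/1, 49/8, 251/41, 1555/254, 8026/1311

Using the convergent recurrence p_i = a_i*p_{i-1} + p_{i-2}, q_i = a_i*q_{i-1} + q_{i-2} with p_{-2}=0, p_{-1}=1, q_{-2}=1, q_{-1}=0:
  i=0: a_0=6, p_0 = 6*1 + 0 = 6, q_0 = 6*0 + 1 = 1.
  i=1: a_1=8, p_1 = 8*6 + 1 = 49, q_1 = 8*1 + 0 = 8.
  i=2: a_2=5, p_2 = 5*49 + 6 = 251, q_2 = 5*8 + 1 = 41.
  i=3: a_3=6, p_3 = 6*251 + 49 = 1555, q_3 = 6*41 + 8 = 254.
  i=4: a_4=5, p_4 = 5*1555 + 251 = 8026, q_4 = 5*254 + 41 = 1311.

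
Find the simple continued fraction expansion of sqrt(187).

Write x_i = (sqrt(187) + m_i)/d_i with (m_0, d_0) = (0, 1). a_0 = floor(sqrt(187)) = 13, since 13^2 = 169 <= 187 < 196 = 14^2.
Iterate m_{i+1} = d_i*a_i - m_i, d_{i+1} = (187 - m_{i+1}^2)/d_i, a_{i+1} = floor((a_0 + m_{i+1})/d_{i+1}):
  m_1 = 1*13 - 0 = 13, d_1 = (187 - 13^2)/1 = 18/1 = 18, a_1 = floor((13 + 13)/18) = 1.
  m_2 = 18*1 - 13 = 5, d_2 = (187 - 5^2)/18 = 162/18 = 9, a_2 = floor((13 + 5)/9) = 2.
  m_3 = 9*2 - 5 = 13, d_3 = (187 - 13^2)/9 = 18/9 = 2, a_3 = floor((13 + 13)/2) = 13.
  m_4 = 2*13 - 13 = 13, d_4 = (187 - 13^2)/2 = 18/2 = 9, a_4 = floor((13 + 13)/9) = 2.
  m_5 = 9*2 - 13 = 5, d_5 = (187 - 5^2)/9 = 162/9 = 18, a_5 = floor((13 + 5)/18) = 1.
  m_6 = 18*1 - 5 = 13, d_6 = (187 - 13^2)/18 = 18/18 = 1, a_6 = floor((13 + 13)/1) = 26.
  m_7 = 1*26 - 13 = 13, d_7 = (187 - 13^2)/1 = 18/1 = 18: (m_7, d_7) = (m_1, d_1) = (13, 18), so from here the quotients repeat a_1, ..., a_6; the period length is 6.
Hence the expansion of sqrt(187) is a_0 = 13 followed by the repeating block 1, 2, 13, 2, 1, 26 (period 6).

[13; (1, 2, 13, 2, 1, 26)]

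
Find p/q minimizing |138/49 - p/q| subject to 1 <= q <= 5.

Expand x = 138/49 as a continued fraction with the Euclidean algorithm:
  138 = 2*49 + 40, so a_0 = 2.
  49 = 1*40 + 9, so a_1 = 1.
  40 = 4*9 + 4, so a_2 = 4.
  9 = 2*4 + 1, so a_3 = 2.
  4 = 4*1 + 0, so a_4 = 4.
so x = [2; 1, 4, 2, 4].
Convergents (p_i = a_i*p_{i-1} + p_{i-2}, q_i = a_i*q_{i-1} + q_{i-2} with p_{-2}=0, p_{-1}=1, q_{-2}=1, q_{-1}=0), until the denominator exceeds 5:
  i=0: a_0=2, p_0 = 2*1 + 0 = 2, q_0 = 2*0 + 1 = 1.
  i=1: a_1=1, p_1 = 1*2 + 1 = 3, q_1 = 1*1 + 0 = 1.
  i=2: a_2=4, p_2 = 4*3 + 2 = 14, q_2 = 4*1 + 1 = 5.
  i=3: a_3=2, p_3 = 2*14 + 3 = 31, q_3 = 2*5 + 1 = 11.
q_3 = 11 > 5, so the last convergent with denominator <= 5 is p_2/q_2 = 14/5.
The closest fraction with denominator <= 5 is either p_2/q_2 or the intermediate fraction (k*p_2 + p_1)/(k*q_2 + q_1) with the largest k >= 1 whose denominator stays <= 5; these approach x as k grows, and every other convergent or intermediate fraction in range is farther away.
Largest k: floor((5 - q_1)/q_2) = floor((5 - 1)/5) = 0.
Since k = 0, no intermediate fraction beyond p_2/q_2 has denominator <= 5, so the convergent 14/5 is the closest (its error is |138*5 - 14*49|/(49*5) = 4/245).

14/5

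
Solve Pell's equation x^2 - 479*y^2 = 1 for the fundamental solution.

(x, y) = (2989440, 136591)

First expand sqrt(479) as a continued fraction. With x_i = (sqrt(479) + m_i)/d_i and (m_0, d_0) = (0, 1): a_0 = floor(sqrt(479)) = 21, since 21^2 = 441 <= 479 < 484 = 22^2.
Iterate m_{i+1} = d_i*a_i - m_i, d_{i+1} = (479 - m_{i+1}^2)/d_i, a_{i+1} = floor((a_0 + m_{i+1})/d_{i+1}):
  m_1 = 1*21 - 0 = 21, d_1 = (479 - 21^2)/1 = 38/1 = 38, a_1 = floor((21 + 21)/38) = 1.
  m_2 = 38*1 - 21 = 17, d_2 = (479 - 17^2)/38 = 190/38 = 5, a_2 = floor((21 + 17)/5) = 7.
  m_3 = 5*7 - 17 = 18, d_3 = (479 - 18^2)/5 = 155/5 = 31, a_3 = floor((21 + 18)/31) = 1.
  m_4 = 31*1 - 18 = 13, d_4 = (479 - 13^2)/31 = 310/31 = 10, a_4 = floor((21 + 13)/10) = 3.
  m_5 = 10*3 - 13 = 17, d_5 = (479 - 17^2)/10 = 190/10 = 19, a_5 = floor((21 + 17)/19) = 2.
  m_6 = 19*2 - 17 = 21, d_6 = (479 - 21^2)/19 = 38/19 = 2, a_6 = floor((21 + 21)/2) = 21.
  m_7 = 2*21 - 21 = 21, d_7 = (479 - 21^2)/2 = 38/2 = 19, a_7 = floor((21 + 21)/19) = 2.
  m_8 = 19*2 - 21 = 17, d_8 = (479 - 17^2)/19 = 190/19 = 10, a_8 = floor((21 + 17)/10) = 3.
  m_9 = 10*3 - 17 = 13, d_9 = (479 - 13^2)/10 = 310/10 = 31, a_9 = floor((21 + 13)/31) = 1.
  m_10 = 31*1 - 13 = 18, d_10 = (479 - 18^2)/31 = 155/31 = 5, a_10 = floor((21 + 18)/5) = 7.
  m_11 = 5*7 - 18 = 17, d_11 = (479 - 17^2)/5 = 190/5 = 38, a_11 = floor((21 + 17)/38) = 1.
  m_12 = 38*1 - 17 = 21, d_12 = (479 - 21^2)/38 = 38/38 = 1, a_12 = floor((21 + 21)/1) = 42.
  m_13 = 1*42 - 21 = 21, d_13 = (479 - 21^2)/1 = 38/1 = 38: (m_13, d_13) = (m_1, d_1) = (21, 38), so from here the quotients repeat a_1, ..., a_12; the period length is 12.
So sqrt(479) = [21; (1, 7, 1, 3, 2, 21, 2, 3, 1, 7, 1, 42)] with period length k = 12.
k is even, so the fundamental solution of x^2 - 479y^2 = 1 is (p_{k-1}, q_{k-1}) = (p_11, q_11); compute convergents through index 11.
Convergents (p_i = a_i*p_{i-1} + p_{i-2}, q_i = a_i*q_{i-1} + q_{i-2} with p_{-2}=0, p_{-1}=1, q_{-2}=1, q_{-1}=0):
  i=0: a_0=21, p_0 = 21*1 + 0 = 21, q_0 = 21*0 + 1 = 1.
  i=1: a_1=1, p_1 = 1*21 + 1 = 22, q_1 = 1*1 + 0 = 1.
  i=2: a_2=7, p_2 = 7*22 + 21 = 175, q_2 = 7*1 + 1 = 8.
  i=3: a_3=1, p_3 = 1*175 + 22 = 197, q_3 = 1*8 + 1 = 9.
  i=4: a_4=3, p_4 = 3*197 + 175 = 766, q_4 = 3*9 + 8 = 35.
  i=5: a_5=2, p_5 = 2*766 + 197 = 1729, q_5 = 2*35 + 9 = 79.
  i=6: a_6=21, p_6 = 21*1729 + 766 = 37075, q_6 = 21*79 + 35 = 1694.
  i=7: a_7=2, p_7 = 2*37075 + 1729 = 75879, q_7 = 2*1694 + 79 = 3467.
  i=8: a_8=3, p_8 = 3*75879 + 37075 = 264712, q_8 = 3*3467 + 1694 = 12095.
  i=9: a_9=1, p_9 = 1*264712 + 75879 = 340591, q_9 = 1*12095 + 3467 = 15562.
  i=10: a_10=7, p_10 = 7*340591 + 264712 = 2648849, q_10 = 7*15562 + 12095 = 121029.
  i=11: a_11=1, p_11 = 1*2648849 + 340591 = 2989440, q_11 = 1*121029 + 15562 = 136591.
Check: 2989440^2 - 479*136591^2 = 8936751513600 - 8936751513599 = 1, so (x, y) = (2989440, 136591) solves the equation, and by the theorem it is the least positive solution.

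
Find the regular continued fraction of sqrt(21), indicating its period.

[4; (1, 1, 2, 1, 1, 8)]

Write x_i = (sqrt(21) + m_i)/d_i with (m_0, d_0) = (0, 1). a_0 = floor(sqrt(21)) = 4, since 4^2 = 16 <= 21 < 25 = 5^2.
Iterate m_{i+1} = d_i*a_i - m_i, d_{i+1} = (21 - m_{i+1}^2)/d_i, a_{i+1} = floor((a_0 + m_{i+1})/d_{i+1}):
  m_1 = 1*4 - 0 = 4, d_1 = (21 - 4^2)/1 = 5/1 = 5, a_1 = floor((4 + 4)/5) = 1.
  m_2 = 5*1 - 4 = 1, d_2 = (21 - 1^2)/5 = 20/5 = 4, a_2 = floor((4 + 1)/4) = 1.
  m_3 = 4*1 - 1 = 3, d_3 = (21 - 3^2)/4 = 12/4 = 3, a_3 = floor((4 + 3)/3) = 2.
  m_4 = 3*2 - 3 = 3, d_4 = (21 - 3^2)/3 = 12/3 = 4, a_4 = floor((4 + 3)/4) = 1.
  m_5 = 4*1 - 3 = 1, d_5 = (21 - 1^2)/4 = 20/4 = 5, a_5 = floor((4 + 1)/5) = 1.
  m_6 = 5*1 - 1 = 4, d_6 = (21 - 4^2)/5 = 5/5 = 1, a_6 = floor((4 + 4)/1) = 8.
  m_7 = 1*8 - 4 = 4, d_7 = (21 - 4^2)/1 = 5/1 = 5: (m_7, d_7) = (m_1, d_1) = (4, 5), so from here the quotients repeat a_1, ..., a_6; the period length is 6.
Hence the expansion of sqrt(21) is a_0 = 4 followed by the repeating block 1, 1, 2, 1, 1, 8 (period 6).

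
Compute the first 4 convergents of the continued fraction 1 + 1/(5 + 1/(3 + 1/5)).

1/1, 6/5, 19/16, 101/85

Using the convergent recurrence p_i = a_i*p_{i-1} + p_{i-2}, q_i = a_i*q_{i-1} + q_{i-2} with p_{-2}=0, p_{-1}=1, q_{-2}=1, q_{-1}=0:
  i=0: a_0=1, p_0 = 1*1 + 0 = 1, q_0 = 1*0 + 1 = 1.
  i=1: a_1=5, p_1 = 5*1 + 1 = 6, q_1 = 5*1 + 0 = 5.
  i=2: a_2=3, p_2 = 3*6 + 1 = 19, q_2 = 3*5 + 1 = 16.
  i=3: a_3=5, p_3 = 5*19 + 6 = 101, q_3 = 5*16 + 5 = 85.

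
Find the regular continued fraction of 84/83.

Run the Euclidean algorithm on 84 and 83; the successive quotients are the partial quotients a_0, a_1, ... (each step inverts the fractional part left over by the previous one):
  84 = 1*83 + 1, so a_0 = 1.
  83 = 83*1 + 0, so a_1 = 83.
The remainder reaches 0 after 2 divisions, so the expansion has 2 partial quotients, read off in order.

[1; 83]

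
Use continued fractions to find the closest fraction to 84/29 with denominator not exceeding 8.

23/8

Expand x = 84/29 as a continued fraction with the Euclidean algorithm:
  84 = 2*29 + 26, so a_0 = 2.
  29 = 1*26 + 3, so a_1 = 1.
  26 = 8*3 + 2, so a_2 = 8.
  3 = 1*2 + 1, so a_3 = 1.
  2 = 2*1 + 0, so a_4 = 2.
so x = [2; 1, 8, 1, 2].
Convergents (p_i = a_i*p_{i-1} + p_{i-2}, q_i = a_i*q_{i-1} + q_{i-2} with p_{-2}=0, p_{-1}=1, q_{-2}=1, q_{-1}=0), until the denominator exceeds 8:
  i=0: a_0=2, p_0 = 2*1 + 0 = 2, q_0 = 2*0 + 1 = 1.
  i=1: a_1=1, p_1 = 1*2 + 1 = 3, q_1 = 1*1 + 0 = 1.
  i=2: a_2=8, p_2 = 8*3 + 2 = 26, q_2 = 8*1 + 1 = 9.
q_2 = 9 > 8, so the last convergent with denominator <= 8 is p_1/q_1 = 3/1.
The closest fraction with denominator <= 8 is either p_1/q_1 or the intermediate fraction (k*p_1 + p_0)/(k*q_1 + q_0) with the largest k >= 1 whose denominator stays <= 8; these approach x as k grows, and every other convergent or intermediate fraction in range is farther away.
Largest k: floor((8 - q_0)/q_1) = floor((8 - 1)/1) = 7.
That gives (7*3 + 2)/(7*1 + 1) = 23/8.
Compare the errors: |x - 3/1| = |84*1 - 3*29|/(29*1) = 3/29, and |x - 23/8| = |84*8 - 23*29|/(29*8) = 5/232.
Cross-multiplying, 5*29 = 145 < 696 = 3*232, so 5/232 is smaller: the intermediate fraction 23/8 is closer to x than 3/1.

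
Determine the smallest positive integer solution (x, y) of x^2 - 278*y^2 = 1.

(x, y) = (2501, 150)

First expand sqrt(278) as a continued fraction. With x_i = (sqrt(278) + m_i)/d_i and (m_0, d_0) = (0, 1): a_0 = floor(sqrt(278)) = 16, since 16^2 = 256 <= 278 < 289 = 17^2.
Iterate m_{i+1} = d_i*a_i - m_i, d_{i+1} = (278 - m_{i+1}^2)/d_i, a_{i+1} = floor((a_0 + m_{i+1})/d_{i+1}):
  m_1 = 1*16 - 0 = 16, d_1 = (278 - 16^2)/1 = 22/1 = 22, a_1 = floor((16 + 16)/22) = 1.
  m_2 = 22*1 - 16 = 6, d_2 = (278 - 6^2)/22 = 242/22 = 11, a_2 = floor((16 + 6)/11) = 2.
  m_3 = 11*2 - 6 = 16, d_3 = (278 - 16^2)/11 = 22/11 = 2, a_3 = floor((16 + 16)/2) = 16.
  m_4 = 2*16 - 16 = 16, d_4 = (278 - 16^2)/2 = 22/2 = 11, a_4 = floor((16 + 16)/11) = 2.
  m_5 = 11*2 - 16 = 6, d_5 = (278 - 6^2)/11 = 242/11 = 22, a_5 = floor((16 + 6)/22) = 1.
  m_6 = 22*1 - 6 = 16, d_6 = (278 - 16^2)/22 = 22/22 = 1, a_6 = floor((16 + 16)/1) = 32.
  m_7 = 1*32 - 16 = 16, d_7 = (278 - 16^2)/1 = 22/1 = 22: (m_7, d_7) = (m_1, d_1) = (16, 22), so from here the quotients repeat a_1, ..., a_6; the period length is 6.
So sqrt(278) = [16; (1, 2, 16, 2, 1, 32)] with period length k = 6.
k is even, so the fundamental solution of x^2 - 278y^2 = 1 is (p_{k-1}, q_{k-1}) = (p_5, q_5); compute convergents through index 5.
Convergents (p_i = a_i*p_{i-1} + p_{i-2}, q_i = a_i*q_{i-1} + q_{i-2} with p_{-2}=0, p_{-1}=1, q_{-2}=1, q_{-1}=0):
  i=0: a_0=16, p_0 = 16*1 + 0 = 16, q_0 = 16*0 + 1 = 1.
  i=1: a_1=1, p_1 = 1*16 + 1 = 17, q_1 = 1*1 + 0 = 1.
  i=2: a_2=2, p_2 = 2*17 + 16 = 50, q_2 = 2*1 + 1 = 3.
  i=3: a_3=16, p_3 = 16*50 + 17 = 817, q_3 = 16*3 + 1 = 49.
  i=4: a_4=2, p_4 = 2*817 + 50 = 1684, q_4 = 2*49 + 3 = 101.
  i=5: a_5=1, p_5 = 1*1684 + 817 = 2501, q_5 = 1*101 + 49 = 150.
Check: 2501^2 - 278*150^2 = 6255001 - 6255000 = 1, so (x, y) = (2501, 150) solves the equation, and by the theorem it is the least positive solution.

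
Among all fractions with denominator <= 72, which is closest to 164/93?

97/55

Expand x = 164/93 as a continued fraction with the Euclidean algorithm:
  164 = 1*93 + 71, so a_0 = 1.
  93 = 1*71 + 22, so a_1 = 1.
  71 = 3*22 + 5, so a_2 = 3.
  22 = 4*5 + 2, so a_3 = 4.
  5 = 2*2 + 1, so a_4 = 2.
  2 = 2*1 + 0, so a_5 = 2.
so x = [1; 1, 3, 4, 2, 2].
Convergents (p_i = a_i*p_{i-1} + p_{i-2}, q_i = a_i*q_{i-1} + q_{i-2} with p_{-2}=0, p_{-1}=1, q_{-2}=1, q_{-1}=0), until the denominator exceeds 72:
  i=0: a_0=1, p_0 = 1*1 + 0 = 1, q_0 = 1*0 + 1 = 1.
  i=1: a_1=1, p_1 = 1*1 + 1 = 2, q_1 = 1*1 + 0 = 1.
  i=2: a_2=3, p_2 = 3*2 + 1 = 7, q_2 = 3*1 + 1 = 4.
  i=3: a_3=4, p_3 = 4*7 + 2 = 30, q_3 = 4*4 + 1 = 17.
  i=4: a_4=2, p_4 = 2*30 + 7 = 67, q_4 = 2*17 + 4 = 38.
  i=5: a_5=2, p_5 = 2*67 + 30 = 164, q_5 = 2*38 + 17 = 93.
q_5 = 93 > 72, so the last convergent with denominator <= 72 is p_4/q_4 = 67/38.
The closest fraction with denominator <= 72 is either p_4/q_4 or the intermediate fraction (k*p_4 + p_3)/(k*q_4 + q_3) with the largest k >= 1 whose denominator stays <= 72; these approach x as k grows, and every other convergent or intermediate fraction in range is farther away.
Largest k: floor((72 - q_3)/q_4) = floor((72 - 17)/38) = 1.
That gives (1*67 + 30)/(1*38 + 17) = 97/55.
Compare the errors: |x - 67/38| = |164*38 - 67*93|/(93*38) = 1/3534, and |x - 97/55| = |164*55 - 97*93|/(93*55) = 1/5115.
Cross-multiplying, 1*3534 = 3534 < 5115 = 1*5115, so 1/5115 is smaller: the intermediate fraction 97/55 is closer to x than 67/38.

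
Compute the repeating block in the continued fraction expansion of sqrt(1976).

[44; (2, 4, 1, 2, 1, 2, 1, 4, 2, 88)]

Write x_i = (sqrt(1976) + m_i)/d_i with (m_0, d_0) = (0, 1). a_0 = floor(sqrt(1976)) = 44, since 44^2 = 1936 <= 1976 < 2025 = 45^2.
Iterate m_{i+1} = d_i*a_i - m_i, d_{i+1} = (1976 - m_{i+1}^2)/d_i, a_{i+1} = floor((a_0 + m_{i+1})/d_{i+1}):
  m_1 = 1*44 - 0 = 44, d_1 = (1976 - 44^2)/1 = 40/1 = 40, a_1 = floor((44 + 44)/40) = 2.
  m_2 = 40*2 - 44 = 36, d_2 = (1976 - 36^2)/40 = 680/40 = 17, a_2 = floor((44 + 36)/17) = 4.
  m_3 = 17*4 - 36 = 32, d_3 = (1976 - 32^2)/17 = 952/17 = 56, a_3 = floor((44 + 32)/56) = 1.
  m_4 = 56*1 - 32 = 24, d_4 = (1976 - 24^2)/56 = 1400/56 = 25, a_4 = floor((44 + 24)/25) = 2.
  m_5 = 25*2 - 24 = 26, d_5 = (1976 - 26^2)/25 = 1300/25 = 52, a_5 = floor((44 + 26)/52) = 1.
  m_6 = 52*1 - 26 = 26, d_6 = (1976 - 26^2)/52 = 1300/52 = 25, a_6 = floor((44 + 26)/25) = 2.
  m_7 = 25*2 - 26 = 24, d_7 = (1976 - 24^2)/25 = 1400/25 = 56, a_7 = floor((44 + 24)/56) = 1.
  m_8 = 56*1 - 24 = 32, d_8 = (1976 - 32^2)/56 = 952/56 = 17, a_8 = floor((44 + 32)/17) = 4.
  m_9 = 17*4 - 32 = 36, d_9 = (1976 - 36^2)/17 = 680/17 = 40, a_9 = floor((44 + 36)/40) = 2.
  m_10 = 40*2 - 36 = 44, d_10 = (1976 - 44^2)/40 = 40/40 = 1, a_10 = floor((44 + 44)/1) = 88.
  m_11 = 1*88 - 44 = 44, d_11 = (1976 - 44^2)/1 = 40/1 = 40: (m_11, d_11) = (m_1, d_1) = (44, 40), so from here the quotients repeat a_1, ..., a_10; the period length is 10.
Hence the expansion of sqrt(1976) is a_0 = 44 followed by the repeating block 2, 4, 1, 2, 1, 2, 1, 4, 2, 88 (period 10).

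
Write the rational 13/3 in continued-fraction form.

Run the Euclidean algorithm on 13 and 3; the successive quotients are the partial quotients a_0, a_1, ... (each step inverts the fractional part left over by the previous one):
  13 = 4*3 + 1, so a_0 = 4.
  3 = 3*1 + 0, so a_1 = 3.
The remainder reaches 0 after 2 divisions, so the expansion has 2 partial quotients, read off in order.

[4; 3]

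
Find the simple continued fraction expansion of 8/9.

[0; 1, 8]

Run the Euclidean algorithm on 8 and 9; the successive quotients are the partial quotients a_0, a_1, ... (each step inverts the fractional part left over by the previous one):
  8 = 0*9 + 8, so a_0 = 0.
  9 = 1*8 + 1, so a_1 = 1.
  8 = 8*1 + 0, so a_2 = 8.
The remainder reaches 0 after 3 divisions, so the expansion has 3 partial quotients, read off in order.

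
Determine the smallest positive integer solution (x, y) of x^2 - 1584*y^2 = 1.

First expand sqrt(1584) as a continued fraction. With x_i = (sqrt(1584) + m_i)/d_i and (m_0, d_0) = (0, 1): a_0 = floor(sqrt(1584)) = 39, since 39^2 = 1521 <= 1584 < 1600 = 40^2.
Iterate m_{i+1} = d_i*a_i - m_i, d_{i+1} = (1584 - m_{i+1}^2)/d_i, a_{i+1} = floor((a_0 + m_{i+1})/d_{i+1}):
  m_1 = 1*39 - 0 = 39, d_1 = (1584 - 39^2)/1 = 63/1 = 63, a_1 = floor((39 + 39)/63) = 1.
  m_2 = 63*1 - 39 = 24, d_2 = (1584 - 24^2)/63 = 1008/63 = 16, a_2 = floor((39 + 24)/16) = 3.
  m_3 = 16*3 - 24 = 24, d_3 = (1584 - 24^2)/16 = 1008/16 = 63, a_3 = floor((39 + 24)/63) = 1.
  m_4 = 63*1 - 24 = 39, d_4 = (1584 - 39^2)/63 = 63/63 = 1, a_4 = floor((39 + 39)/1) = 78.
  m_5 = 1*78 - 39 = 39, d_5 = (1584 - 39^2)/1 = 63/1 = 63: (m_5, d_5) = (m_1, d_1) = (39, 63), so from here the quotients repeat a_1, ..., a_4; the period length is 4.
So sqrt(1584) = [39; (1, 3, 1, 78)] with period length k = 4.
k is even, so the fundamental solution of x^2 - 1584y^2 = 1 is (p_{k-1}, q_{k-1}) = (p_3, q_3); compute convergents through index 3.
Convergents (p_i = a_i*p_{i-1} + p_{i-2}, q_i = a_i*q_{i-1} + q_{i-2} with p_{-2}=0, p_{-1}=1, q_{-2}=1, q_{-1}=0):
  i=0: a_0=39, p_0 = 39*1 + 0 = 39, q_0 = 39*0 + 1 = 1.
  i=1: a_1=1, p_1 = 1*39 + 1 = 40, q_1 = 1*1 + 0 = 1.
  i=2: a_2=3, p_2 = 3*40 + 39 = 159, q_2 = 3*1 + 1 = 4.
  i=3: a_3=1, p_3 = 1*159 + 40 = 199, q_3 = 1*4 + 1 = 5.
Check: 199^2 - 1584*5^2 = 39601 - 39600 = 1, so (x, y) = (199, 5) solves the equation, and by the theorem it is the least positive solution.

(x, y) = (199, 5)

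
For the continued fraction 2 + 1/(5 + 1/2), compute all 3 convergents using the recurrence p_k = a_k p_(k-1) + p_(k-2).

2/1, 11/5, 24/11

Using the convergent recurrence p_i = a_i*p_{i-1} + p_{i-2}, q_i = a_i*q_{i-1} + q_{i-2} with p_{-2}=0, p_{-1}=1, q_{-2}=1, q_{-1}=0:
  i=0: a_0=2, p_0 = 2*1 + 0 = 2, q_0 = 2*0 + 1 = 1.
  i=1: a_1=5, p_1 = 5*2 + 1 = 11, q_1 = 5*1 + 0 = 5.
  i=2: a_2=2, p_2 = 2*11 + 2 = 24, q_2 = 2*5 + 1 = 11.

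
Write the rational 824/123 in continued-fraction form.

Run the Euclidean algorithm on 824 and 123; the successive quotients are the partial quotients a_0, a_1, ... (each step inverts the fractional part left over by the previous one):
  824 = 6*123 + 86, so a_0 = 6.
  123 = 1*86 + 37, so a_1 = 1.
  86 = 2*37 + 12, so a_2 = 2.
  37 = 3*12 + 1, so a_3 = 3.
  12 = 12*1 + 0, so a_4 = 12.
The remainder reaches 0 after 5 divisions, so the expansion has 5 partial quotients, read off in order.

[6; 1, 2, 3, 12]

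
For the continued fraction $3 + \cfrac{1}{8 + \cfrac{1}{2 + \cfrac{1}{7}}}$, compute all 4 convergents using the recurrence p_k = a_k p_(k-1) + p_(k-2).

Using the convergent recurrence p_i = a_i*p_{i-1} + p_{i-2}, q_i = a_i*q_{i-1} + q_{i-2} with p_{-2}=0, p_{-1}=1, q_{-2}=1, q_{-1}=0:
  i=0: a_0=3, p_0 = 3*1 + 0 = 3, q_0 = 3*0 + 1 = 1.
  i=1: a_1=8, p_1 = 8*3 + 1 = 25, q_1 = 8*1 + 0 = 8.
  i=2: a_2=2, p_2 = 2*25 + 3 = 53, q_2 = 2*8 + 1 = 17.
  i=3: a_3=7, p_3 = 7*53 + 25 = 396, q_3 = 7*17 + 8 = 127.

3/1, 25/8, 53/17, 396/127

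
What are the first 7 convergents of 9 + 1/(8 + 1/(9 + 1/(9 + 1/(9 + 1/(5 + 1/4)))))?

9/1, 73/8, 666/73, 6067/665, 55269/6058, 282412/30955, 1184917/129878

Using the convergent recurrence p_i = a_i*p_{i-1} + p_{i-2}, q_i = a_i*q_{i-1} + q_{i-2} with p_{-2}=0, p_{-1}=1, q_{-2}=1, q_{-1}=0:
  i=0: a_0=9, p_0 = 9*1 + 0 = 9, q_0 = 9*0 + 1 = 1.
  i=1: a_1=8, p_1 = 8*9 + 1 = 73, q_1 = 8*1 + 0 = 8.
  i=2: a_2=9, p_2 = 9*73 + 9 = 666, q_2 = 9*8 + 1 = 73.
  i=3: a_3=9, p_3 = 9*666 + 73 = 6067, q_3 = 9*73 + 8 = 665.
  i=4: a_4=9, p_4 = 9*6067 + 666 = 55269, q_4 = 9*665 + 73 = 6058.
  i=5: a_5=5, p_5 = 5*55269 + 6067 = 282412, q_5 = 5*6058 + 665 = 30955.
  i=6: a_6=4, p_6 = 4*282412 + 55269 = 1184917, q_6 = 4*30955 + 6058 = 129878.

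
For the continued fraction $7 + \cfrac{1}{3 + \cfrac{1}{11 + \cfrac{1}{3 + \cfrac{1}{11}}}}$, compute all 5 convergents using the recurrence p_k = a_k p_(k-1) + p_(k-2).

Using the convergent recurrence p_i = a_i*p_{i-1} + p_{i-2}, q_i = a_i*q_{i-1} + q_{i-2} with p_{-2}=0, p_{-1}=1, q_{-2}=1, q_{-1}=0:
  i=0: a_0=7, p_0 = 7*1 + 0 = 7, q_0 = 7*0 + 1 = 1.
  i=1: a_1=3, p_1 = 3*7 + 1 = 22, q_1 = 3*1 + 0 = 3.
  i=2: a_2=11, p_2 = 11*22 + 7 = 249, q_2 = 11*3 + 1 = 34.
  i=3: a_3=3, p_3 = 3*249 + 22 = 769, q_3 = 3*34 + 3 = 105.
  i=4: a_4=11, p_4 = 11*769 + 249 = 8708, q_4 = 11*105 + 34 = 1189.

7/1, 22/3, 249/34, 769/105, 8708/1189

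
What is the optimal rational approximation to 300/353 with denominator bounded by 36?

Expand x = 300/353 as a continued fraction with the Euclidean algorithm:
  300 = 0*353 + 300, so a_0 = 0.
  353 = 1*300 + 53, so a_1 = 1.
  300 = 5*53 + 35, so a_2 = 5.
  53 = 1*35 + 18, so a_3 = 1.
  35 = 1*18 + 17, so a_4 = 1.
  18 = 1*17 + 1, so a_5 = 1.
  17 = 17*1 + 0, so a_6 = 17.
so x = [0; 1, 5, 1, 1, 1, 17].
Convergents (p_i = a_i*p_{i-1} + p_{i-2}, q_i = a_i*q_{i-1} + q_{i-2} with p_{-2}=0, p_{-1}=1, q_{-2}=1, q_{-1}=0), until the denominator exceeds 36:
  i=0: a_0=0, p_0 = 0*1 + 0 = 0, q_0 = 0*0 + 1 = 1.
  i=1: a_1=1, p_1 = 1*0 + 1 = 1, q_1 = 1*1 + 0 = 1.
  i=2: a_2=5, p_2 = 5*1 + 0 = 5, q_2 = 5*1 + 1 = 6.
  i=3: a_3=1, p_3 = 1*5 + 1 = 6, q_3 = 1*6 + 1 = 7.
  i=4: a_4=1, p_4 = 1*6 + 5 = 11, q_4 = 1*7 + 6 = 13.
  i=5: a_5=1, p_5 = 1*11 + 6 = 17, q_5 = 1*13 + 7 = 20.
  i=6: a_6=17, p_6 = 17*17 + 11 = 300, q_6 = 17*20 + 13 = 353.
q_6 = 353 > 36, so the last convergent with denominator <= 36 is p_5/q_5 = 17/20.
The closest fraction with denominator <= 36 is either p_5/q_5 or the intermediate fraction (k*p_5 + p_4)/(k*q_5 + q_4) with the largest k >= 1 whose denominator stays <= 36; these approach x as k grows, and every other convergent or intermediate fraction in range is farther away.
Largest k: floor((36 - q_4)/q_5) = floor((36 - 13)/20) = 1.
That gives (1*17 + 11)/(1*20 + 13) = 28/33.
Compare the errors: |x - 17/20| = |300*20 - 17*353|/(353*20) = 1/7060, and |x - 28/33| = |300*33 - 28*353|/(353*33) = 16/11649.
Cross-multiplying, 1*11649 = 11649 < 112960 = 16*7060, so 1/7060 is smaller: the convergent 17/20 is closer to x than 28/33.

17/20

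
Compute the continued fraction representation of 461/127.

Run the Euclidean algorithm on 461 and 127; the successive quotients are the partial quotients a_0, a_1, ... (each step inverts the fractional part left over by the previous one):
  461 = 3*127 + 80, so a_0 = 3.
  127 = 1*80 + 47, so a_1 = 1.
  80 = 1*47 + 33, so a_2 = 1.
  47 = 1*33 + 14, so a_3 = 1.
  33 = 2*14 + 5, so a_4 = 2.
  14 = 2*5 + 4, so a_5 = 2.
  5 = 1*4 + 1, so a_6 = 1.
  4 = 4*1 + 0, so a_7 = 4.
The remainder reaches 0 after 8 divisions, so the expansion has 8 partial quotients, read off in order.

[3; 1, 1, 1, 2, 2, 1, 4]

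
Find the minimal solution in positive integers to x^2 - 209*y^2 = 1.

First expand sqrt(209) as a continued fraction. With x_i = (sqrt(209) + m_i)/d_i and (m_0, d_0) = (0, 1): a_0 = floor(sqrt(209)) = 14, since 14^2 = 196 <= 209 < 225 = 15^2.
Iterate m_{i+1} = d_i*a_i - m_i, d_{i+1} = (209 - m_{i+1}^2)/d_i, a_{i+1} = floor((a_0 + m_{i+1})/d_{i+1}):
  m_1 = 1*14 - 0 = 14, d_1 = (209 - 14^2)/1 = 13/1 = 13, a_1 = floor((14 + 14)/13) = 2.
  m_2 = 13*2 - 14 = 12, d_2 = (209 - 12^2)/13 = 65/13 = 5, a_2 = floor((14 + 12)/5) = 5.
  m_3 = 5*5 - 12 = 13, d_3 = (209 - 13^2)/5 = 40/5 = 8, a_3 = floor((14 + 13)/8) = 3.
  m_4 = 8*3 - 13 = 11, d_4 = (209 - 11^2)/8 = 88/8 = 11, a_4 = floor((14 + 11)/11) = 2.
  m_5 = 11*2 - 11 = 11, d_5 = (209 - 11^2)/11 = 88/11 = 8, a_5 = floor((14 + 11)/8) = 3.
  m_6 = 8*3 - 11 = 13, d_6 = (209 - 13^2)/8 = 40/8 = 5, a_6 = floor((14 + 13)/5) = 5.
  m_7 = 5*5 - 13 = 12, d_7 = (209 - 12^2)/5 = 65/5 = 13, a_7 = floor((14 + 12)/13) = 2.
  m_8 = 13*2 - 12 = 14, d_8 = (209 - 14^2)/13 = 13/13 = 1, a_8 = floor((14 + 14)/1) = 28.
  m_9 = 1*28 - 14 = 14, d_9 = (209 - 14^2)/1 = 13/1 = 13: (m_9, d_9) = (m_1, d_1) = (14, 13), so from here the quotients repeat a_1, ..., a_8; the period length is 8.
So sqrt(209) = [14; (2, 5, 3, 2, 3, 5, 2, 28)] with period length k = 8.
k is even, so the fundamental solution of x^2 - 209y^2 = 1 is (p_{k-1}, q_{k-1}) = (p_7, q_7); compute convergents through index 7.
Convergents (p_i = a_i*p_{i-1} + p_{i-2}, q_i = a_i*q_{i-1} + q_{i-2} with p_{-2}=0, p_{-1}=1, q_{-2}=1, q_{-1}=0):
  i=0: a_0=14, p_0 = 14*1 + 0 = 14, q_0 = 14*0 + 1 = 1.
  i=1: a_1=2, p_1 = 2*14 + 1 = 29, q_1 = 2*1 + 0 = 2.
  i=2: a_2=5, p_2 = 5*29 + 14 = 159, q_2 = 5*2 + 1 = 11.
  i=3: a_3=3, p_3 = 3*159 + 29 = 506, q_3 = 3*11 + 2 = 35.
  i=4: a_4=2, p_4 = 2*506 + 159 = 1171, q_4 = 2*35 + 11 = 81.
  i=5: a_5=3, p_5 = 3*1171 + 506 = 4019, q_5 = 3*81 + 35 = 278.
  i=6: a_6=5, p_6 = 5*4019 + 1171 = 21266, q_6 = 5*278 + 81 = 1471.
  i=7: a_7=2, p_7 = 2*21266 + 4019 = 46551, q_7 = 2*1471 + 278 = 3220.
Check: 46551^2 - 209*3220^2 = 2166995601 - 2166995600 = 1, so (x, y) = (46551, 3220) solves the equation, and by the theorem it is the least positive solution.

(x, y) = (46551, 3220)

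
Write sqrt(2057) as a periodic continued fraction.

Write x_i = (sqrt(2057) + m_i)/d_i with (m_0, d_0) = (0, 1). a_0 = floor(sqrt(2057)) = 45, since 45^2 = 2025 <= 2057 < 2116 = 46^2.
Iterate m_{i+1} = d_i*a_i - m_i, d_{i+1} = (2057 - m_{i+1}^2)/d_i, a_{i+1} = floor((a_0 + m_{i+1})/d_{i+1}):
  m_1 = 1*45 - 0 = 45, d_1 = (2057 - 45^2)/1 = 32/1 = 32, a_1 = floor((45 + 45)/32) = 2.
  m_2 = 32*2 - 45 = 19, d_2 = (2057 - 19^2)/32 = 1696/32 = 53, a_2 = floor((45 + 19)/53) = 1.
  m_3 = 53*1 - 19 = 34, d_3 = (2057 - 34^2)/53 = 901/53 = 17, a_3 = floor((45 + 34)/17) = 4.
  m_4 = 17*4 - 34 = 34, d_4 = (2057 - 34^2)/17 = 901/17 = 53, a_4 = floor((45 + 34)/53) = 1.
  m_5 = 53*1 - 34 = 19, d_5 = (2057 - 19^2)/53 = 1696/53 = 32, a_5 = floor((45 + 19)/32) = 2.
  m_6 = 32*2 - 19 = 45, d_6 = (2057 - 45^2)/32 = 32/32 = 1, a_6 = floor((45 + 45)/1) = 90.
  m_7 = 1*90 - 45 = 45, d_7 = (2057 - 45^2)/1 = 32/1 = 32: (m_7, d_7) = (m_1, d_1) = (45, 32), so from here the quotients repeat a_1, ..., a_6; the period length is 6.
Hence the expansion of sqrt(2057) is a_0 = 45 followed by the repeating block 2, 1, 4, 1, 2, 90 (period 6).

[45; (2, 1, 4, 1, 2, 90)]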